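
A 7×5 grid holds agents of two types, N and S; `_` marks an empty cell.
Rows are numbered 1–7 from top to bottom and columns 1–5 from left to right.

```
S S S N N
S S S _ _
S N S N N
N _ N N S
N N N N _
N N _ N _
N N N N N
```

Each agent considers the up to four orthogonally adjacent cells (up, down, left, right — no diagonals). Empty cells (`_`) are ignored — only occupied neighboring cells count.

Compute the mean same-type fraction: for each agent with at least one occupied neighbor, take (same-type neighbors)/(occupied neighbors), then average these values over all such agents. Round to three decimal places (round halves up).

0.779

(1,1)S 2/2
(1,2)S 3/3
(1,3)S 2/3
(1,4)N 1/2
(1,5)N 1/1
(2,1)S 3/3
(2,2)S 3/4
(2,3)S 3/3
(3,1)S 1/3
(3,2)N 0/3
(3,3)S 1/4
(3,4)N 2/3
(3,5)N 1/2
(4,1)N 1/2
(4,3)N 2/3
(4,4)N 3/4
(4,5)S 0/2
(5,1)N 3/3
(5,2)N 3/3
(5,3)N 3/3
(5,4)N 3/3
(6,1)N 3/3
(6,2)N 3/3
(6,4)N 2/2
(7,1)N 2/2
(7,2)N 3/3
(7,3)N 2/2
(7,4)N 3/3
(7,5)N 1/1
Sum over 29 agents: 2/2 + 3/3 + 2/3 + 1/2 + 1/1 + 3/3 + 3/4 + 3/3 + 1/3 + 0/3 + 1/4 + 2/3 + 1/2 + 1/2 + 2/3 + 3/4 + 0/2 + 3/3 + 3/3 + 3/3 + 3/3 + 3/3 + 3/3 + 2/2 + 2/2 + 3/3 + 2/2 + 3/3 + 1/1 = 271/12; mean = 271/12 ÷ 29 = 271/348 = 0.778735… → 0.779.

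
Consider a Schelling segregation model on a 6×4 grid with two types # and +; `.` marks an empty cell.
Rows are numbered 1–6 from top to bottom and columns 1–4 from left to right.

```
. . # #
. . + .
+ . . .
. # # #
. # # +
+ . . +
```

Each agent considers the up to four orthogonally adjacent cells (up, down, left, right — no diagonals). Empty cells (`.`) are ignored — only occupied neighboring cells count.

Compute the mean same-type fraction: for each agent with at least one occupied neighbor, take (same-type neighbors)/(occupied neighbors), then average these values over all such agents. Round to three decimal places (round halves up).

(1,3)# 1/2
(1,4)# 1/1
(2,3)+ 0/1
(3,1)+ — no occupied neighbors
(4,2)# 2/2
(4,3)# 3/3
(4,4)# 1/2
(5,2)# 2/2
(5,3)# 2/3
(5,4)+ 1/3
(6,1)+ — no occupied neighbors
(6,4)+ 1/1
Sum over 10 agents: 1/2 + 1/1 + 0/1 + 2/2 + 3/3 + 1/2 + 2/2 + 2/3 + 1/3 + 1/1 = 7; mean = 7 ÷ 10 = 7/10 = 0.7 → 0.700.

0.700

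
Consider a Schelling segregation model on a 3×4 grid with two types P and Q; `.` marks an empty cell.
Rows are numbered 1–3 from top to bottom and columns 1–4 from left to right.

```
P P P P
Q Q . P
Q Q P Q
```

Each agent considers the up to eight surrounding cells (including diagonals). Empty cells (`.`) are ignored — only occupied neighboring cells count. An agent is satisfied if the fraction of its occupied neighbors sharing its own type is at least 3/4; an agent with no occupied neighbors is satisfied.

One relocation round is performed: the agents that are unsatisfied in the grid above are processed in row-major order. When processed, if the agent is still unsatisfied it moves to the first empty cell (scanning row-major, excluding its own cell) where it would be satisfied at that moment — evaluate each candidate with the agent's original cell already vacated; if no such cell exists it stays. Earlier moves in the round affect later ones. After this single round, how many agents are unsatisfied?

6

Initially unsatisfied (in order): (1,1), (1,2), (2,1), (2,2), (3,3), (3,4).
  (1,1): no empty cell satisfies it; stays.
  (1,2): no empty cell satisfies it; stays.
  (2,1): no empty cell satisfies it; stays.
  (2,2): no empty cell satisfies it; stays.
  (3,3): no empty cell satisfies it; stays.
  (3,4): no empty cell satisfies it; stays.
Resulting grid:
P P P P
Q Q . P
Q Q P Q
Unsatisfied now: (1,1), (1,2), (2,1), (2,2), (3,3), (3,4).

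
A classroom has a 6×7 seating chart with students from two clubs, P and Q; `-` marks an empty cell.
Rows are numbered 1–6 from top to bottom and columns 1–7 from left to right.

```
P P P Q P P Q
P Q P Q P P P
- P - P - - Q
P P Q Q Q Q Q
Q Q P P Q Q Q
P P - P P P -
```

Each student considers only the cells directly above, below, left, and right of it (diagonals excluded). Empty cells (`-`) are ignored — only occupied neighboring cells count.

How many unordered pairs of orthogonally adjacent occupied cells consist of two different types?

Scan each occupied cell's neighbors to the right and below so each pair is counted once.
From row 1: 5 unlike of 13 pairs (running 5/13).
From row 2: 7 unlike of 9 pairs (running 12/22).
From row 3: 1 unlike of 3 pairs (running 13/25).
From row 4: 5 unlike of 13 pairs (running 18/38).
From row 5: 6 unlike of 11 pairs (running 24/49).
From row 6: 0 unlike of 3 pairs (running 24/52).
Total adjacent occupied pairs: 52; unlike-type pairs: 24.

24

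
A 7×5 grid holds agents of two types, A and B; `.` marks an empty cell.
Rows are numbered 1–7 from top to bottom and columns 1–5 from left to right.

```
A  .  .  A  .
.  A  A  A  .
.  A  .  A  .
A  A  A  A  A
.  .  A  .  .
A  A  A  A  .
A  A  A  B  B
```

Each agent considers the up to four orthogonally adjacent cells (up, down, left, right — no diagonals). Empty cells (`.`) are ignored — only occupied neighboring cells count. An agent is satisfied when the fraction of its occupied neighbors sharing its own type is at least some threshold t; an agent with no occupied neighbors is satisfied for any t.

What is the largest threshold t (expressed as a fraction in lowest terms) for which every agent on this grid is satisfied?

Row 1: (1,1)A — no occupied neighbors · (1,4)A 1/1
Row 2: (2,2)A 2/2 · (2,3)A 2/2 · (2,4)A 3/3
Row 3: (3,2)A 2/2 · (3,4)A 2/2
Row 4: (4,1)A 1/1 · (4,2)A 3/3 · (4,3)A 3/3 · (4,4)A 3/3 · (4,5)A 1/1
Row 5: (5,3)A 2/2
Row 6: (6,1)A 2/2 · (6,2)A 3/3 · (6,3)A 4/4 · (6,4)A 1/2
Row 7: (7,1)A 2/2 · (7,2)A 3/3 · (7,3)A 2/3 · (7,4)B 1/3 · (7,5)B 1/1
The smallest same-type fraction is 1/3 at (7,4), which reduces to 1/3. Any threshold above that leaves this agent unsatisfied.

1/3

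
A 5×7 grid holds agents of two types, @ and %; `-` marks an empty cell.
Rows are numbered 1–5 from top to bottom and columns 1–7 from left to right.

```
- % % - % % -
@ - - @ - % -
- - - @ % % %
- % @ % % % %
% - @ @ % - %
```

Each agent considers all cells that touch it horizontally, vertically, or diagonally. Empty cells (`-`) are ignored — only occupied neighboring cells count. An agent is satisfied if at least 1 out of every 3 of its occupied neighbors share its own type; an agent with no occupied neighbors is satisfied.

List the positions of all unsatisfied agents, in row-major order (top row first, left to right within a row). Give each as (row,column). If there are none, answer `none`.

(1,2)% 1/2 ✓
(1,3)% 1/2 ✓
(1,5)% 2/3 ✓
(1,6)% 2/2 ✓
(2,1)@ 0/1 ✗
(2,4)@ 1/4 ✗
(2,6)% 5/5 ✓
(3,4)@ 2/5 ✓
(3,5)% 5/7 ✓
(3,6)% 6/6 ✓
(3,7)% 4/4 ✓
(4,2)% 1/3 ✓
(4,3)@ 3/5 ✓
(4,4)% 3/7 ✓
(4,5)% 5/7 ✓
(4,6)% 7/7 ✓
(4,7)% 4/4 ✓
(5,1)% 1/1 ✓
(5,3)@ 2/4 ✓
(5,4)@ 2/5 ✓
(5,5)% 3/4 ✓
(5,7)% 2/2 ✓

(2,1), (2,4)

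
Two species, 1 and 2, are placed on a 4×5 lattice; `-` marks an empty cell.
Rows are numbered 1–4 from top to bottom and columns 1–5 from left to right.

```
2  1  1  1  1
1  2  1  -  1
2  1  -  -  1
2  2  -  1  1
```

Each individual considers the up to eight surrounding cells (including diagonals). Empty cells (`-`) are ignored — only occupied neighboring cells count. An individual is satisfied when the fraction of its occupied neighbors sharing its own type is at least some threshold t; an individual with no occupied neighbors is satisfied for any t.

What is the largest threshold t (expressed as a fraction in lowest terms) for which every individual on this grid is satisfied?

Row 1: (1,1)2 1/3 · (1,2)1 3/5 · (1,3)1 3/4 · (1,4)1 4/4 · (1,5)1 2/2
Row 2: (2,1)1 2/5 · (2,2)2 2/7 · (2,3)1 4/5 · (2,5)1 3/3
Row 3: (3,1)2 3/5 · (3,2)1 2/6 · (3,5)1 3/3
Row 4: (4,1)2 2/3 · (4,2)2 2/3 · (4,4)1 2/2 · (4,5)1 2/2
The smallest same-type fraction is 2/7 at (2,2), which reduces to 2/7. Any threshold above that leaves this individual unsatisfied.

2/7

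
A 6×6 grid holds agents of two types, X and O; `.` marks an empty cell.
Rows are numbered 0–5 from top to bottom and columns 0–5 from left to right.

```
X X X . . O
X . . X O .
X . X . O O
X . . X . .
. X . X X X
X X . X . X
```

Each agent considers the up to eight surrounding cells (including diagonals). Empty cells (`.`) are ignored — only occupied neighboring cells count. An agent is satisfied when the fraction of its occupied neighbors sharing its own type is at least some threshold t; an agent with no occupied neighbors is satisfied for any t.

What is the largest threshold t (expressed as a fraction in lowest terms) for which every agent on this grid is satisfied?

Row 0: (0,0)X 2/2 · (0,1)X 3/3 · (0,2)X 2/2 · (0,5)O 1/1
Row 1: (1,0)X 3/3 · (1,3)X 2/4 · (1,4)O 3/4
Row 2: (2,0)X 2/2 · (2,2)X 2/2 · (2,4)O 2/4 · (2,5)O 2/2
Row 3: (3,0)X 2/2 · (3,3)X 3/4
Row 4: (4,1)X 3/3 · (4,3)X 3/3 · (4,4)X 5/5 · (4,5)X 2/2
Row 5: (5,0)X 2/2 · (5,1)X 2/2 · (5,3)X 2/2 · (5,5)X 2/2
The smallest same-type fraction is 2/4 at (1,3), which reduces to 1/2. Any threshold above that leaves this agent unsatisfied.

1/2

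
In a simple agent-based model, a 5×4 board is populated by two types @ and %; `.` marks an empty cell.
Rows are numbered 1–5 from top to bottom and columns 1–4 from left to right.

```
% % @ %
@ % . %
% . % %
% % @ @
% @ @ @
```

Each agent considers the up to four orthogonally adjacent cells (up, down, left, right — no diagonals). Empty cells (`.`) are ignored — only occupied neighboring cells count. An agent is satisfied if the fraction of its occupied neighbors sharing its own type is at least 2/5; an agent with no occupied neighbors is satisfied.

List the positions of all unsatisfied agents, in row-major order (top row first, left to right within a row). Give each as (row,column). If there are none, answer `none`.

(1,1)% 1/2 satisfied
(1,2)% 2/3 satisfied
(1,3)@ 0/2 not
(1,4)% 1/2 satisfied
(2,1)@ 0/3 not
(2,2)% 1/2 satisfied
(2,4)% 2/2 satisfied
(3,1)% 1/2 satisfied
(3,3)% 1/2 satisfied
(3,4)% 2/3 satisfied
(4,1)% 3/3 satisfied
(4,2)% 1/3 not
(4,3)@ 2/4 satisfied
(4,4)@ 2/3 satisfied
(5,1)% 1/2 satisfied
(5,2)@ 1/3 not
(5,3)@ 3/3 satisfied
(5,4)@ 2/2 satisfied

(1,3), (2,1), (4,2), (5,2)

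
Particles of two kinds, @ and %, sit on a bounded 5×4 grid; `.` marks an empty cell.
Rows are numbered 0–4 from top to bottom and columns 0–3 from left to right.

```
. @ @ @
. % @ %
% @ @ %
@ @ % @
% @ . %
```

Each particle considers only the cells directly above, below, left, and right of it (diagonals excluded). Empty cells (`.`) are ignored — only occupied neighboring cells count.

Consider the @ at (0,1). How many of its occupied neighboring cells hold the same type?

1

Occupied neighbors of (0,1): (1,1)=%, (0,2)=@.
Same type (@): 1 of 2.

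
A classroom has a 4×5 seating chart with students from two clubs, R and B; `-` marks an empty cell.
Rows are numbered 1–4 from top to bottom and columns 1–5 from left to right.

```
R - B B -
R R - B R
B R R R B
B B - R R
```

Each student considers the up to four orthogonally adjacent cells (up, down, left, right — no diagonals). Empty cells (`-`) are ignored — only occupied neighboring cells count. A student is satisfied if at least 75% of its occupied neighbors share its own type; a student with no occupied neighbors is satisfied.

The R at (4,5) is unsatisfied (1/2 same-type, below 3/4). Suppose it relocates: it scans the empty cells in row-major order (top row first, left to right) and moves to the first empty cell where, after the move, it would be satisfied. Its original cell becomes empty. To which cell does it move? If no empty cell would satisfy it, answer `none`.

Vacating (4,5). Empty cells in order:
  (1,2): 2/3 same-type → still unsatisfied.
  (1,5): 1/2 same-type → still unsatisfied.
  (2,3): 2/4 same-type → still unsatisfied.
  (4,3): 2/3 same-type → still unsatisfied.

none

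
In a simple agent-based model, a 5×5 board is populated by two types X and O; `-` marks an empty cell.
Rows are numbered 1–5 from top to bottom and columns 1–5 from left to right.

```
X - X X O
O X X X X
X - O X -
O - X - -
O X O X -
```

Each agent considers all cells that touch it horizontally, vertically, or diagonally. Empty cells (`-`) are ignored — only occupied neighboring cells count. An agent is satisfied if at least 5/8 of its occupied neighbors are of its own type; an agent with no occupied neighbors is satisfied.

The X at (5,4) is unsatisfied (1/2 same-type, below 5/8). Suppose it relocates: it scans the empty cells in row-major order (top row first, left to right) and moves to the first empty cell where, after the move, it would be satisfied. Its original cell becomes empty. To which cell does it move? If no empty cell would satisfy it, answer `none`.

(1,2)

Vacating (5,4). Empty cells in order:
  (1,2): 4/5 same-type → satisfied — stop here.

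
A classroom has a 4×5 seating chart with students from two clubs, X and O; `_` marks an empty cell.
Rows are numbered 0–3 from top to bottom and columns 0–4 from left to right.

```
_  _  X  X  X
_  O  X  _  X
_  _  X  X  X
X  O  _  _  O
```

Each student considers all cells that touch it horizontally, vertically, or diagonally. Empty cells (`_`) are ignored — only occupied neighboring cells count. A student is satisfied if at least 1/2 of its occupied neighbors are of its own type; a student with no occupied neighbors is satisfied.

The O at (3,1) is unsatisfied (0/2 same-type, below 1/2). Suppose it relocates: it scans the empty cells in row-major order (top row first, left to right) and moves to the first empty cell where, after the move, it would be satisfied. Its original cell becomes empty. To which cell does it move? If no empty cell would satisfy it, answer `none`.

(0,0)

Vacating (3,1). Empty cells in order:
  (0,0): 1/1 same-type → satisfied — stop here.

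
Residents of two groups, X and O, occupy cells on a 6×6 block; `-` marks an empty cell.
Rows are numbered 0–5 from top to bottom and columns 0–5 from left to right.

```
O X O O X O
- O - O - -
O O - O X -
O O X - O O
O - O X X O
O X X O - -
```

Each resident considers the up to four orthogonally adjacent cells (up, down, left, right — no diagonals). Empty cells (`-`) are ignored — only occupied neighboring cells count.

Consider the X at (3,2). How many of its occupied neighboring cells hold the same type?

Occupied neighbors of (3,2): (4,2)=O, (3,1)=O.
Same type (X): 0 of 2.

0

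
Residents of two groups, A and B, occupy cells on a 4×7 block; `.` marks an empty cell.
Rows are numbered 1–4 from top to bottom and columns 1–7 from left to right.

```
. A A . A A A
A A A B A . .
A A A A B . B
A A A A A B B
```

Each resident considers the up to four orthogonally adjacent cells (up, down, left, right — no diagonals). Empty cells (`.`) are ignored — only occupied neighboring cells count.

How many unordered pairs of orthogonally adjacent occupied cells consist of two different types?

Scan each occupied cell's neighbors to the right and below so each pair is counted once.
From row 1: 0 unlike of 6 pairs (running 0/6).
From row 2: 4 unlike of 9 pairs (running 4/15).
From row 3: 2 unlike of 10 pairs (running 6/25).
From row 4: 1 unlike of 6 pairs (running 7/31).
Total adjacent occupied pairs: 31; unlike-type pairs: 7.

7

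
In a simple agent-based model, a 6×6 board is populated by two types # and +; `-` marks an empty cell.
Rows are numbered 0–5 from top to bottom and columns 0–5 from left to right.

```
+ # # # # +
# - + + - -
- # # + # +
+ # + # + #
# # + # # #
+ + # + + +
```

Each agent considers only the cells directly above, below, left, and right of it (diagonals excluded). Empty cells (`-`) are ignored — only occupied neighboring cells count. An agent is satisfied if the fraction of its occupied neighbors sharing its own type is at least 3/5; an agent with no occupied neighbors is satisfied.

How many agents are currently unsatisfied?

26

(0,0)+ 0/2 ✗
(0,1)# 1/2 ✗
(0,2)# 2/3 ✓
(0,3)# 2/3 ✓
(0,4)# 1/2 ✗
(0,5)+ 0/1 ✗
(1,0)# 0/1 ✗
(1,2)+ 1/3 ✗
(1,3)+ 2/3 ✓
(2,1)# 2/2 ✓
(2,2)# 1/4 ✗
(2,3)+ 1/4 ✗
(2,4)# 0/3 ✗
(2,5)+ 0/2 ✗
(3,0)+ 0/2 ✗
(3,1)# 2/4 ✗
(3,2)+ 1/4 ✗
(3,3)# 1/4 ✗
(3,4)+ 0/4 ✗
(3,5)# 1/3 ✗
(4,0)# 1/3 ✗
(4,1)# 2/4 ✗
(4,2)+ 1/4 ✗
(4,3)# 2/4 ✗
(4,4)# 2/4 ✗
(4,5)# 2/3 ✓
(5,0)+ 1/2 ✗
(5,1)+ 1/3 ✗
(5,2)# 0/3 ✗
(5,3)+ 1/3 ✗
(5,4)+ 2/3 ✓
(5,5)+ 1/2 ✗
Unsatisfied: (0,0), (0,1), (0,4), (0,5), (1,0), (1,2), (2,2), (2,3), (2,4), (2,5), (3,0), (3,1), (3,2), (3,3), (3,4), (3,5), (4,0), (4,1), (4,2), (4,3), (4,4), (5,0), (5,1), (5,2), (5,3), (5,5) — 26 in total.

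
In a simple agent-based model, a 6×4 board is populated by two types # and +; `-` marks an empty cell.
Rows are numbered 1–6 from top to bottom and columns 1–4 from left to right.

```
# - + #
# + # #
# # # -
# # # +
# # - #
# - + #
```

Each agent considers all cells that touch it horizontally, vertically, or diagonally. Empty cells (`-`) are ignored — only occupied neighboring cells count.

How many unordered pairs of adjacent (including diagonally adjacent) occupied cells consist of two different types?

15

Scan each occupied cell's neighbors to the right and below (and the two forward diagonals) so each pair is counted once.
From row 1: 4 unlike of 8 pairs (running 4/8).
From row 2: 5 unlike of 11 pairs (running 9/19).
From row 3: 1 unlike of 10 pairs (running 10/29).
From row 4: 2 unlike of 10 pairs (running 12/39).
From row 5: 2 unlike of 6 pairs (running 14/45).
From row 6: 1 unlike of 1 pairs (running 15/46).
Total adjacent occupied pairs: 46; unlike-type pairs: 15.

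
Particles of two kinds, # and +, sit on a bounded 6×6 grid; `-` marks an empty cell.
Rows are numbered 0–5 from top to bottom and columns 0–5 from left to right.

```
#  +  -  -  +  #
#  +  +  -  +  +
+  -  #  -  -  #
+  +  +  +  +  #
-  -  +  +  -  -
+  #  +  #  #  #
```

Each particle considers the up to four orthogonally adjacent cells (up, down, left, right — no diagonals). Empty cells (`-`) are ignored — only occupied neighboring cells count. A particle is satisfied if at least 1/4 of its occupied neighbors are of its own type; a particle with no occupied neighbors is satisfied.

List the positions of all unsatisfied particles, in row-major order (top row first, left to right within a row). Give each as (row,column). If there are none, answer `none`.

Row 0: (0,0)# 1/2 ✓ · (0,1)+ 1/2 ✓ · (0,4)+ 1/2 ✓ · (0,5)# 0/2 ✗
Row 1: (1,0)# 1/3 ✓ · (1,1)+ 2/3 ✓ · (1,2)+ 1/2 ✓ · (1,4)+ 2/2 ✓ · (1,5)+ 1/3 ✓
Row 2: (2,0)+ 1/2 ✓ · (2,2)# 0/2 ✗ · (2,5)# 1/2 ✓
Row 3: (3,0)+ 2/2 ✓ · (3,1)+ 2/2 ✓ · (3,2)+ 3/4 ✓ · (3,3)+ 3/3 ✓ · (3,4)+ 1/2 ✓ · (3,5)# 1/2 ✓
Row 4: (4,2)+ 3/3 ✓ · (4,3)+ 2/3 ✓
Row 5: (5,0)+ 0/1 ✗ · (5,1)# 0/2 ✗ · (5,2)+ 1/3 ✓ · (5,3)# 1/3 ✓ · (5,4)# 2/2 ✓ · (5,5)# 1/1 ✓

(0,5), (2,2), (5,0), (5,1)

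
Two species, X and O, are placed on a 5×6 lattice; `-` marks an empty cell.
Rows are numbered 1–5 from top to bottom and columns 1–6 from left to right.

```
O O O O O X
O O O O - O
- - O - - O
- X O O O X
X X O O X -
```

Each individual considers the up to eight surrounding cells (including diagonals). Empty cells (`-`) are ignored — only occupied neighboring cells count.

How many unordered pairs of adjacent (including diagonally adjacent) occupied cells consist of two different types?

Scan each occupied cell's neighbors to the right and below (and the two forward diagonals) so each pair is counted once.
Row 1: O(1,1)–O(1,2)= O(1,1)–O(2,1)= O(1,1)–O(2,2)= O(1,2)–O(1,3)= O(1,2)–O(2,2)= O(1,2)–O(2,3)= O(1,2)–O(2,1)= O(1,3)–O(1,4)= O(1,3)–O(2,3)= O(1,3)–O(2,4)= O(1,3)–O(2,2)= O(1,4)–O(1,5)= O(1,4)–O(2,4)= O(1,4)–O(2,3)= O(1,5)–X(1,6)≠ O(1,5)–O(2,6)= O(1,5)–O(2,4)= X(1,6)–O(2,6)≠  → 2/18 unlike.
Row 2: O(2,1)–O(2,2)= O(2,2)–O(2,3)= O(2,2)–O(3,3)= O(2,3)–O(2,4)= O(2,3)–O(3,3)= O(2,4)–O(3,3)= O(2,6)–O(3,6)=  → 0/7 unlike.
Row 3: O(3,3)–O(4,3)= O(3,3)–O(4,4)= O(3,3)–X(4,2)≠ O(3,6)–X(4,6)≠ O(3,6)–O(4,5)=  → 2/5 unlike.
Row 4: X(4,2)–O(4,3)≠ X(4,2)–X(5,2)= X(4,2)–O(5,3)≠ X(4,2)–X(5,1)= O(4,3)–O(4,4)= O(4,3)–O(5,3)= O(4,3)–O(5,4)= O(4,3)–X(5,2)≠ O(4,4)–O(4,5)= O(4,4)–O(5,4)= O(4,4)–X(5,5)≠ O(4,4)–O(5,3)= O(4,5)–X(4,6)≠ O(4,5)–X(5,5)≠ O(4,5)–O(5,4)= X(4,6)–X(5,5)=  → 6/16 unlike.
Row 5: X(5,1)–X(5,2)= X(5,2)–O(5,3)≠ O(5,3)–O(5,4)= O(5,4)–X(5,5)≠  → 2/4 unlike.
Total adjacent occupied pairs: 50; unlike-type pairs: 12.

12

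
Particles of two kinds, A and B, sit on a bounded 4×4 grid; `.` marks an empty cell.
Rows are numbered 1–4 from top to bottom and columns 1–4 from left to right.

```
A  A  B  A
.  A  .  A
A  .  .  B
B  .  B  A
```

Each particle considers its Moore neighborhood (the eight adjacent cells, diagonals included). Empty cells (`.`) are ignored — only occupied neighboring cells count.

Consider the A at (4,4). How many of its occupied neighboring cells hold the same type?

Occupied neighbors of (4,4): (3,4)=B, (4,3)=B.
Same type (A): 0 of 2.

0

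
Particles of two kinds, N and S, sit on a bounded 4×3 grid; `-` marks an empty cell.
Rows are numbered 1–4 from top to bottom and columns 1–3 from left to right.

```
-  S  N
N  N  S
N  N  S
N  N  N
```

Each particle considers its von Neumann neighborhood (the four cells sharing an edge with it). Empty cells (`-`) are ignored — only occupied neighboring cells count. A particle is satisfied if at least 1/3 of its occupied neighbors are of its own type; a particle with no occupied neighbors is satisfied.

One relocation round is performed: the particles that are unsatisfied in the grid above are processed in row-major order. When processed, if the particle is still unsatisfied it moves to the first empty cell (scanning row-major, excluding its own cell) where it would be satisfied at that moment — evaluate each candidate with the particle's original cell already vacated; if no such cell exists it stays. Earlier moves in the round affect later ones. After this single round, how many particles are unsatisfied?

1

Initially unsatisfied (in order): (1,2), (1,3).
  (1,2): no empty cell satisfies it; stays.
  (1,3) → (1,1).
Resulting grid:
N S -
N N S
N N S
N N N
Unsatisfied now: (1,2).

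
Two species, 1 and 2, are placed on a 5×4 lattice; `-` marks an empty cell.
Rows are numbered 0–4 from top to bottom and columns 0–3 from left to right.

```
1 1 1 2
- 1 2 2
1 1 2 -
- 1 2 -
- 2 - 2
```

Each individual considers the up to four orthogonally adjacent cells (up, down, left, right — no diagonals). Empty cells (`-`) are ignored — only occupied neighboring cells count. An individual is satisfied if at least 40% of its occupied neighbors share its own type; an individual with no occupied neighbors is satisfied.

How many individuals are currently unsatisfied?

3

Row 0: (0,0)1 1/1 satisfied · (0,1)1 3/3 satisfied · (0,2)1 1/3 not · (0,3)2 1/2 satisfied
Row 1: (1,1)1 2/3 satisfied · (1,2)2 2/4 satisfied · (1,3)2 2/2 satisfied
Row 2: (2,0)1 1/1 satisfied · (2,1)1 3/4 satisfied · (2,2)2 2/3 satisfied
Row 3: (3,1)1 1/3 not · (3,2)2 1/2 satisfied
Row 4: (4,1)2 0/1 not · (4,3)2 0/0 satisfied
Unsatisfied: (0,2), (3,1), (4,1) — 3 in total.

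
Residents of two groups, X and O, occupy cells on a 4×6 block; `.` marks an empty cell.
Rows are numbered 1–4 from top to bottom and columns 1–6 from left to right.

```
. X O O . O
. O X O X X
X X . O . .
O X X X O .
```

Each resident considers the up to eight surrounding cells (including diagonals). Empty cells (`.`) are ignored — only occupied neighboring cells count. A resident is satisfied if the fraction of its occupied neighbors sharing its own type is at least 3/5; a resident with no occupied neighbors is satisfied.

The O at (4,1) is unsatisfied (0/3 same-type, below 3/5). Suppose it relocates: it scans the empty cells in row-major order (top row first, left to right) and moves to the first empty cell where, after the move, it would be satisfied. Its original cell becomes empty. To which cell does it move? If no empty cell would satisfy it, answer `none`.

(1,5)

Vacating (4,1). Empty cells in order:
  (1,1): 1/2 same-type → still unsatisfied.
  (1,5): 3/5 same-type → satisfied — stop here.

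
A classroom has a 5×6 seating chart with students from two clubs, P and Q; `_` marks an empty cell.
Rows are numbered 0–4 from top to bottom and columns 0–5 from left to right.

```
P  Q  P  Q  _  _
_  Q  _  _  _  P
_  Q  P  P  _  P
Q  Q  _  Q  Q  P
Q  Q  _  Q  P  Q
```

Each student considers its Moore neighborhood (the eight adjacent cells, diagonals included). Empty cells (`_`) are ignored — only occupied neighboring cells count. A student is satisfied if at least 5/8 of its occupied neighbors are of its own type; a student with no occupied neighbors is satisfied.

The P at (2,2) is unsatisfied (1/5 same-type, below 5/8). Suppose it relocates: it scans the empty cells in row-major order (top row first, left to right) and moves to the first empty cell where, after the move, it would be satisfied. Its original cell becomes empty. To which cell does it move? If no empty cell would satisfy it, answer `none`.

Vacating (2,2). Empty cells in order:
  (0,4): 1/2 same-type → still unsatisfied.
  (0,5): 1/1 same-type → satisfied — stop here.

(0,5)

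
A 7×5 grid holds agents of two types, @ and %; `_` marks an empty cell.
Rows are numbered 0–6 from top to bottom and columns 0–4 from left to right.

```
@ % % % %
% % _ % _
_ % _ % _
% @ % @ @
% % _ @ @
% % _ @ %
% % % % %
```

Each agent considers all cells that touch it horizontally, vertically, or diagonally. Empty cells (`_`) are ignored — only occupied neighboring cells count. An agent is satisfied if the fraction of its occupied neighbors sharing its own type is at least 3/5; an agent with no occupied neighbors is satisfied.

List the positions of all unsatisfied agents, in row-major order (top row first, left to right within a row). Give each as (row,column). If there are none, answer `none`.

(0,0), (2,3), (3,1), (3,2), (5,3), (5,4)

(0,0)@ 0/3 unhappy
(0,1)% 3/4 ok
(0,2)% 4/4 ok
(0,3)% 3/3 ok
(0,4)% 2/2 ok
(1,0)% 3/4 ok
(1,1)% 4/5 ok
(1,3)% 4/4 ok
(2,1)% 4/5 ok
(2,3)% 2/4 unhappy
(3,0)% 3/4 ok
(3,1)@ 0/5 unhappy
(3,2)% 3/6 unhappy
(3,3)@ 3/5 ok
(3,4)@ 3/4 ok
(4,0)% 4/5 ok
(4,1)% 5/6 ok
(4,3)@ 4/6 ok
(4,4)@ 4/5 ok
(5,0)% 5/5 ok
(5,1)% 6/6 ok
(5,3)@ 2/6 unhappy
(5,4)% 2/5 unhappy
(6,0)% 3/3 ok
(6,1)% 4/4 ok
(6,2)% 3/4 ok
(6,3)% 3/4 ok
(6,4)% 2/3 ok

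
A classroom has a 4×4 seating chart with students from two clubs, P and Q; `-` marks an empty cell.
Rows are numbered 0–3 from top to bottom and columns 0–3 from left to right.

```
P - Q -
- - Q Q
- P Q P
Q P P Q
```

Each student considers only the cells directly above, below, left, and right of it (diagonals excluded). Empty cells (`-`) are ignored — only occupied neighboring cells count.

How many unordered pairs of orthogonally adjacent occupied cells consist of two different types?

Scan each occupied cell's neighbors to the right and below so each pair is counted once.
Row 0: Q(0,2)–Q(1,2)=  → 0/1 unlike.
Row 1: Q(1,2)–Q(1,3)= Q(1,2)–Q(2,2)= Q(1,3)–P(2,3)≠  → 1/3 unlike.
Row 2: P(2,1)–Q(2,2)≠ P(2,1)–P(3,1)= Q(2,2)–P(2,3)≠ Q(2,2)–P(3,2)≠ P(2,3)–Q(3,3)≠  → 4/5 unlike.
Row 3: Q(3,0)–P(3,1)≠ P(3,1)–P(3,2)= P(3,2)–Q(3,3)≠  → 2/3 unlike.
Total adjacent occupied pairs: 12; unlike-type pairs: 7.

7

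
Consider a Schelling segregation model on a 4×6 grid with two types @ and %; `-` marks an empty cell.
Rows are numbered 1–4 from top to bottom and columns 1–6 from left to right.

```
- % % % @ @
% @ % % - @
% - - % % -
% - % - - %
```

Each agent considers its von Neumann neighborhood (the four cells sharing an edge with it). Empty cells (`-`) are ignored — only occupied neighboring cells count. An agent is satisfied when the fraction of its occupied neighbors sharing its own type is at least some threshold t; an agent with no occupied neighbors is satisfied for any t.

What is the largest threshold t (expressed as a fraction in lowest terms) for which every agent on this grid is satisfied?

0/1

Row 1: (1,2)% 1/2 · (1,3)% 3/3 · (1,4)% 2/3 · (1,5)@ 1/2 · (1,6)@ 2/2
Row 2: (2,1)% 1/2 · (2,2)@ 0/3 · (2,3)% 2/3 · (2,4)% 3/3 · (2,6)@ 1/1
Row 3: (3,1)% 2/2 · (3,4)% 2/2 · (3,5)% 1/1
Row 4: (4,1)% 1/1 · (4,3)% — no occupied neighbors · (4,6)% — no occupied neighbors
The smallest same-type fraction is 0/3 at (2,2), which reduces to 0/1. Any threshold above that leaves this agent unsatisfied.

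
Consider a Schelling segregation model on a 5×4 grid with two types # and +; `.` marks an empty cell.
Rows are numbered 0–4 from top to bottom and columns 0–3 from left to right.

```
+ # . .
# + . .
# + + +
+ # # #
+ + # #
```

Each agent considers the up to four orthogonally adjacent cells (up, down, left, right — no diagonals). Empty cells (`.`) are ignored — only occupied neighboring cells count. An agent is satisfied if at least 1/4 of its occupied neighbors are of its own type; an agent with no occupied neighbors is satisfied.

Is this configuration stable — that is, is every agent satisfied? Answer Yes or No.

No

(0,0)+ 0/2 ✗
(0,1)# 0/2 ✗
(1,0)# 1/3 ✓
(1,1)+ 1/3 ✓
(2,0)# 1/3 ✓
(2,1)+ 2/4 ✓
(2,2)+ 2/3 ✓
(2,3)+ 1/2 ✓
(3,0)+ 1/3 ✓
(3,1)# 1/4 ✓
(3,2)# 3/4 ✓
(3,3)# 2/3 ✓
(4,0)+ 2/2 ✓
(4,1)+ 1/3 ✓
(4,2)# 2/3 ✓
(4,3)# 2/2 ✓
For instance (0,0) has only 0/2 same-type neighbors, below 1/4.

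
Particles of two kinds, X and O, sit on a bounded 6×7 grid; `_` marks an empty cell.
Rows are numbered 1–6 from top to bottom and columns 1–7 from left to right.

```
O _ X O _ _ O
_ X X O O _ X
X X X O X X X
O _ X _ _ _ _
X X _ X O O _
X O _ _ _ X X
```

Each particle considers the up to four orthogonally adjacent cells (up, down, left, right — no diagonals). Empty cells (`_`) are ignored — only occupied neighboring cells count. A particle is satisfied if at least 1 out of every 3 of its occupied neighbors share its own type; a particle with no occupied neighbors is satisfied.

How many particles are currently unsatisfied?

4

Row 1: (1,1)O 0/0 ✓ · (1,3)X 1/2 ✓ · (1,4)O 1/2 ✓ · (1,7)O 0/1 ✗
Row 2: (2,2)X 2/2 ✓ · (2,3)X 3/4 ✓ · (2,4)O 3/4 ✓ · (2,5)O 1/2 ✓ · (2,7)X 1/2 ✓
Row 3: (3,1)X 1/2 ✓ · (3,2)X 3/3 ✓ · (3,3)X 3/4 ✓ · (3,4)O 1/3 ✓ · (3,5)X 1/3 ✓ · (3,6)X 2/2 ✓ · (3,7)X 2/2 ✓
Row 4: (4,1)O 0/2 ✗ · (4,3)X 1/1 ✓
Row 5: (5,1)X 2/3 ✓ · (5,2)X 1/2 ✓ · (5,4)X 0/1 ✗ · (5,5)O 1/2 ✓ · (5,6)O 1/2 ✓
Row 6: (6,1)X 1/2 ✓ · (6,2)O 0/2 ✗ · (6,6)X 1/2 ✓ · (6,7)X 1/1 ✓
Unsatisfied: (1,7), (4,1), (5,4), (6,2) — 4 in total.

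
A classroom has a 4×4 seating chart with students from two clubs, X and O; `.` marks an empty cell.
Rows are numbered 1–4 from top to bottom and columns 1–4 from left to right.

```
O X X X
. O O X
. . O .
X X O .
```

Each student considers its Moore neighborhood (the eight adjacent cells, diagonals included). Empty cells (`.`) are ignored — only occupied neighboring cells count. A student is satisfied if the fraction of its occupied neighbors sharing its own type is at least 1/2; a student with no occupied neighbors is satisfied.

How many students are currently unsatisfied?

3

(1,1)O 1/2 ✓
(1,2)X 1/4 ✗
(1,3)X 3/5 ✓
(1,4)X 2/3 ✓
(2,2)O 3/5 ✓
(2,3)O 2/6 ✗
(2,4)X 2/4 ✓
(3,3)O 3/5 ✓
(4,1)X 1/1 ✓
(4,2)X 1/3 ✗
(4,3)O 1/2 ✓
Unsatisfied: (1,2), (2,3), (4,2) — 3 in total.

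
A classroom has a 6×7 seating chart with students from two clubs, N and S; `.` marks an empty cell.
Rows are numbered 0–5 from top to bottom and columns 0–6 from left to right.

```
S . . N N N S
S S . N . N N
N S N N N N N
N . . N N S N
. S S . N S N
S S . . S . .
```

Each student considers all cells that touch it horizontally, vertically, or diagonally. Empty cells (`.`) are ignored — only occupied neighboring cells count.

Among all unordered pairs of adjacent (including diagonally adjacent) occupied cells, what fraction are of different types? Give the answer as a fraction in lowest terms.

Scan each occupied cell's neighbors to the right and below (and the two forward diagonals) so each pair is counted once.
Row 0: S(0,0)–S(1,0)= S(0,0)–S(1,1)= N(0,3)–N(0,4)= N(0,3)–N(1,3)= N(0,4)–N(0,5)= N(0,4)–N(1,5)= N(0,4)–N(1,3)= N(0,5)–S(0,6)≠ N(0,5)–N(1,5)= N(0,5)–N(1,6)= S(0,6)–N(1,6)≠ S(0,6)–N(1,5)≠  → 3/12 unlike.
Row 1: S(1,0)–S(1,1)= S(1,0)–N(2,0)≠ S(1,0)–S(2,1)= S(1,1)–S(2,1)= S(1,1)–N(2,2)≠ S(1,1)–N(2,0)≠ N(1,3)–N(2,3)= N(1,3)–N(2,4)= N(1,3)–N(2,2)= N(1,5)–N(1,6)= N(1,5)–N(2,5)= N(1,5)–N(2,6)= N(1,5)–N(2,4)= N(1,6)–N(2,6)= N(1,6)–N(2,5)=  → 3/15 unlike.
Row 2: N(2,0)–S(2,1)≠ N(2,0)–N(3,0)= S(2,1)–N(2,2)≠ S(2,1)–N(3,0)≠ N(2,2)–N(2,3)= N(2,2)–N(3,3)= N(2,3)–N(2,4)= N(2,3)–N(3,3)= N(2,3)–N(3,4)= N(2,4)–N(2,5)= N(2,4)–N(3,4)= N(2,4)–S(3,5)≠ N(2,4)–N(3,3)= N(2,5)–N(2,6)= N(2,5)–S(3,5)≠ N(2,5)–N(3,6)= N(2,5)–N(3,4)= N(2,6)–N(3,6)= N(2,6)–S(3,5)≠  → 6/19 unlike.
Row 3: N(3,0)–S(4,1)≠ N(3,3)–N(3,4)= N(3,3)–N(4,4)= N(3,3)–S(4,2)≠ N(3,4)–S(3,5)≠ N(3,4)–N(4,4)= N(3,4)–S(4,5)≠ S(3,5)–N(3,6)≠ S(3,5)–S(4,5)= S(3,5)–N(4,6)≠ S(3,5)–N(4,4)≠ N(3,6)–N(4,6)= N(3,6)–S(4,5)≠  → 8/13 unlike.
Row 4: S(4,1)–S(4,2)= S(4,1)–S(5,1)= S(4,1)–S(5,0)= S(4,2)–S(5,1)= N(4,4)–S(4,5)≠ N(4,4)–S(5,4)≠ S(4,5)–N(4,6)≠ S(4,5)–S(5,4)=  → 3/8 unlike.
Row 5: S(5,0)–S(5,1)=  → 0/1 unlike.
Total adjacent occupied pairs: 68; unlike-type pairs: 23.
23/68 is already in lowest terms.

23/68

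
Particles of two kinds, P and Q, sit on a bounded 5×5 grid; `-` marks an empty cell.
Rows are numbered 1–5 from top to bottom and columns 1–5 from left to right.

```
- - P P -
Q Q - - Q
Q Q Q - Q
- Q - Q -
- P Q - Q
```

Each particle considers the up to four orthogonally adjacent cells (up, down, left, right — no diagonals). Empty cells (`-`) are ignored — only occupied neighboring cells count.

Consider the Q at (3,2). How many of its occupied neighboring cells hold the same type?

4

Occupied neighbors of (3,2): (2,2)=Q, (4,2)=Q, (3,1)=Q, (3,3)=Q.
Same type (Q): 4 of 4.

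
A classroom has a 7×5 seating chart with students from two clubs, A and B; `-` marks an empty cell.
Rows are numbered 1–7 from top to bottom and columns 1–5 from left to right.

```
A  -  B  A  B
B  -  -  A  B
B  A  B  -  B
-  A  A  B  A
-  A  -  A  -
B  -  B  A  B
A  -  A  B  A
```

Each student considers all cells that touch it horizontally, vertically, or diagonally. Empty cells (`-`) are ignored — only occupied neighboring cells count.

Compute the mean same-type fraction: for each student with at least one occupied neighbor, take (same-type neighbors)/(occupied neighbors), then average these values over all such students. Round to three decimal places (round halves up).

Row 1: (1,1)A 0/1 · (1,3)B 0/2 · (1,4)A 1/4 · (1,5)B 1/3
Row 2: (2,1)B 1/3 · (2,4)A 1/6 · (2,5)B 2/4
Row 3: (3,1)B 1/3 · (3,2)A 2/5 · (3,3)B 1/5 · (3,5)B 2/4
Row 4: (4,2)A 3/5 · (4,3)A 4/6 · (4,4)B 2/5 · (4,5)A 1/3
Row 5: (5,2)A 2/4 · (5,4)A 3/6
Row 6: (6,1)B 0/2 · (6,3)B 1/5 · (6,4)A 3/6 · (6,5)B 1/4
Row 7: (7,1)A 0/1 · (7,3)A 1/3 · (7,4)B 2/5 · (7,5)A 1/3
Sum over 25 students: 0/1 + 0/2 + 1/4 + 1/3 + 1/3 + 1/6 + 2/4 + 1/3 + 2/5 + 1/5 + 2/4 + 3/5 + 4/6 + 2/5 + 1/3 + 2/4 + 3/6 + 0/2 + 1/5 + 3/6 + 1/4 + 0/1 + 1/3 + 2/5 + 1/3 = 241/30; mean = 241/30 ÷ 25 = 241/750 = 0.321333… → 0.321.

0.321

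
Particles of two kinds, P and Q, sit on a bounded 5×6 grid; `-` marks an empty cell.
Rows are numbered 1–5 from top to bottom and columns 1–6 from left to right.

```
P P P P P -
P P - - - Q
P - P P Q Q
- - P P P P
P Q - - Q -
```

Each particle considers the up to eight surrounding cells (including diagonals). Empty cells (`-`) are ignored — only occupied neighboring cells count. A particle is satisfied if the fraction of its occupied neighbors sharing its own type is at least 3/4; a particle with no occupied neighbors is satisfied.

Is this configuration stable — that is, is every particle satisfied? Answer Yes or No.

No

(1,1)P 3/3 ✓
(1,2)P 4/4 ✓
(1,3)P 3/3 ✓
(1,4)P 2/2 ✓
(1,5)P 1/2 ✗
(2,1)P 4/4 ✓
(2,2)P 6/6 ✓
(2,6)Q 2/3 ✗
(3,1)P 2/2 ✓
(3,3)P 4/4 ✓
(3,4)P 4/5 ✓
(3,5)Q 2/6 ✗
(3,6)Q 2/4 ✗
(4,3)P 3/4 ✓
(4,4)P 4/6 ✗
(4,5)P 3/6 ✗
(4,6)P 1/4 ✗
(5,1)P 0/1 ✗
(5,2)Q 0/2 ✗
(5,5)Q 0/3 ✗
For instance (1,5) has only 1/2 same-type neighbors, below 3/4.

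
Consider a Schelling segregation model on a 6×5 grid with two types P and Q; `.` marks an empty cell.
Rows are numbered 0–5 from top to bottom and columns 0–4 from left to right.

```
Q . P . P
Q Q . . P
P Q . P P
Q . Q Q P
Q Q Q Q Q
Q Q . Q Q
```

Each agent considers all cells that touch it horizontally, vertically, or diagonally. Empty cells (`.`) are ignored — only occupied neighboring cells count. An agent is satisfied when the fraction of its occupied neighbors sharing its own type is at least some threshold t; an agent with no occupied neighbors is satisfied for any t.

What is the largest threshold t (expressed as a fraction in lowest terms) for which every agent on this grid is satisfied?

Row 0: (0,0)Q 2/2 · (0,2)P 0/1 · (0,4)P 1/1
Row 1: (1,0)Q 3/4 · (1,1)Q 3/5 · (1,4)P 3/3
Row 2: (2,0)P 0/4 · (2,1)Q 4/5 · (2,3)P 3/5 · (2,4)P 3/4
Row 3: (3,0)Q 3/4 · (3,2)Q 5/6 · (3,3)Q 4/7 · (3,4)P 2/5
Row 4: (4,0)Q 4/4 · (4,1)Q 6/6 · (4,2)Q 6/6 · (4,3)Q 6/7 · (4,4)Q 4/5
Row 5: (5,0)Q 3/3 · (5,1)Q 4/4 · (5,3)Q 4/4 · (5,4)Q 3/3
The smallest same-type fraction is 0/1 at (0,2), which reduces to 0/1. Any threshold above that leaves this agent unsatisfied.

0/1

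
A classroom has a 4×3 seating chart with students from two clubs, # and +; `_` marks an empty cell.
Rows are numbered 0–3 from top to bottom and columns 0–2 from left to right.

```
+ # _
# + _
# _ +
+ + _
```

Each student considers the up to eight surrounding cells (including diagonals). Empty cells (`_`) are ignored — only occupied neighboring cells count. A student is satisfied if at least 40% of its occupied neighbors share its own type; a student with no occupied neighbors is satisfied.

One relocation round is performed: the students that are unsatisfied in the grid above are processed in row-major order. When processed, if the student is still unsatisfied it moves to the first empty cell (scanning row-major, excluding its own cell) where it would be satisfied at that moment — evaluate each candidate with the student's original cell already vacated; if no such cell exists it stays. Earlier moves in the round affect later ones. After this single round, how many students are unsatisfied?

Initially unsatisfied (in order): (0,0), (0,1), (2,0).
  (0,0) → (0,2).
  (0,1) → (0,0).
  (2,0) → (0,1).
Resulting grid:
# # +
# + _
_ _ +
+ + _
All satisfied now.

0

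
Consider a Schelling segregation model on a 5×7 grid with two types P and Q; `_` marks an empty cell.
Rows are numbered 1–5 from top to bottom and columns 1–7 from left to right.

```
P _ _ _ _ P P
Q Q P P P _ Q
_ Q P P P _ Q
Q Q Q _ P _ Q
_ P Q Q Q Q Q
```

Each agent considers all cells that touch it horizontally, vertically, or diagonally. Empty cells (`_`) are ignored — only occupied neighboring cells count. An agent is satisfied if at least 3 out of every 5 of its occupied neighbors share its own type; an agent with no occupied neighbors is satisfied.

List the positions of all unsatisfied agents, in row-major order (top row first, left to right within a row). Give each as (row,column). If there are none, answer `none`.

(1,1), (1,7), (2,2), (2,7), (3,3), (4,3), (4,5), (5,2)

(1,1)P 0/2 unhappy
(1,6)P 2/3 ok
(1,7)P 1/2 unhappy
(2,1)Q 2/3 ok
(2,2)Q 2/5 unhappy
(2,3)P 3/5 ok
(2,4)P 5/5 ok
(2,5)P 4/4 ok
(2,7)Q 1/3 unhappy
(3,2)Q 5/7 ok
(3,3)P 3/7 unhappy
(3,4)P 6/7 ok
(3,5)P 4/4 ok
(3,7)Q 2/2 ok
(4,1)Q 2/3 ok
(4,2)Q 4/6 ok
(4,3)Q 4/7 unhappy
(4,5)P 2/5 unhappy
(4,7)Q 3/3 ok
(5,2)P 0/4 unhappy
(5,3)Q 3/4 ok
(5,4)Q 3/4 ok
(5,5)Q 2/3 ok
(5,6)Q 3/4 ok
(5,7)Q 2/2 ok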